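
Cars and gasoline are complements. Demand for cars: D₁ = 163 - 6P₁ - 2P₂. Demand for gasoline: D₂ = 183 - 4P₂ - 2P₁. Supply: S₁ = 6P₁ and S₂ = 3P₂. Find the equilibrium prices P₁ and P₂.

Market 1: 163 - 6P₁ - 2P₂ = 6P₁ → 12P₁ + 2P₂ = 163.
Market 2: 7P₂ + 2P₁ = 183.
Eliminating P₂: 7×(1) − 2×(2) gives 80P₁ = 775, so P₁ = 9.6875.
Back-substitute into (2): P₂ = (183 − 2×9.6875) / 7 = 23.375.

P₁ = 9.6875, P₂ = 23.375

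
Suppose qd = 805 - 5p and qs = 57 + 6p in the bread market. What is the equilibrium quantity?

q* = 465

Set qd = qs: 805 - 5p = 57 + 6p.
748 = 11p, so p* = 68.
q* = 805 − 5(68) = 465.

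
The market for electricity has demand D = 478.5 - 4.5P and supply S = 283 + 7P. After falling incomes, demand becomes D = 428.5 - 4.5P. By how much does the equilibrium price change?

Original equilibrium: P* = 17, Q* = 402.
New equilibrium: 428.5 - 4.5P = 283 + 7P, so 145.5 = 11.5P and P' = 291/23; Q' = 428.5 − 4.5(291/23) = 8546/23.
Change in price: 291/23 − 17 = -100/23.

ΔP = -100/23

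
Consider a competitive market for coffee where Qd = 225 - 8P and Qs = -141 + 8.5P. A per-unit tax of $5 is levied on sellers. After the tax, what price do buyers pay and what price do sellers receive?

Pre-tax equilibrium: P* = 244/11, Q* = 523/11.
Tax on sellers shifts supply to Qs = -141 + 8.5(P − 5) = -183.5 + 8.5P.
225 - 8P = -183.5 + 8.5P gives buyer price Pb = 817/33; sellers receive Ps = 817/33 − 5 = 652/33.
New quantity: Q = 225 − 8(817/33) = 889/33.

Buyers pay 817/33, sellers receive 652/33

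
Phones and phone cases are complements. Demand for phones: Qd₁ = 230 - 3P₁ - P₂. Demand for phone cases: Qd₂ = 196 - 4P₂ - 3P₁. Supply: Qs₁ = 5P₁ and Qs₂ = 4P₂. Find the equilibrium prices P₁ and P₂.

Market 1: 230 - 3P₁ - P₂ = 5P₁ → 8P₁ + P₂ = 230.
Market 2: 8P₂ + 3P₁ = 196.
Eliminating P₂: 8×(1) − 1×(2) gives 61P₁ = 1644, so P₁ = 1644/61.
Back-substitute into (2): P₂ = (196 − 3×1644/61) / 8 = 878/61.

P₁ = 1644/61, P₂ = 878/61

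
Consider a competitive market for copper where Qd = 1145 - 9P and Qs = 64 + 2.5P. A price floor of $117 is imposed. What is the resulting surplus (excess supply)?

Equilibrium price would be P* = 94, so the floor at 117 binds.
At P = 117: Qd = 92, Qs = 356.5.
Surplus = 356.5 − 92 = 264.5.

Surplus = 264.5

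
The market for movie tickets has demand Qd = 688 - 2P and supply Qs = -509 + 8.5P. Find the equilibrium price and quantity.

Set Qd = Qs: 688 - 2P = -509 + 8.5P.
1197 = 10.5P, so P* = 114.
Q* = 688 − 2(114) = 460.

P* = 114, Q* = 460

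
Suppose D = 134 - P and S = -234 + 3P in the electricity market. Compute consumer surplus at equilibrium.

Equilibrium: 134 - P = -234 + 3P gives P* = 92, Q* = 42.
Demand choke price (D = 0): P = 134.
CS = ½(134 − 92)(42) = 882.

Consumer surplus = 882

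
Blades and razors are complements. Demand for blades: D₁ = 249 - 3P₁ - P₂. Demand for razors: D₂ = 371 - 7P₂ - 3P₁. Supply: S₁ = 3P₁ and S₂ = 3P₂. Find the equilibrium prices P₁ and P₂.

Market 1: 249 - 3P₁ - P₂ = 3P₁ → 6P₁ + P₂ = 249.
Market 2: 10P₂ + 3P₁ = 371.
Eliminating P₂: 10×(1) − 1×(2) gives 57P₁ = 2119, so P₁ = 2119/57.
Back-substitute into (2): P₂ = (371 − 3×2119/57) / 10 = 493/19.

P₁ = 2119/57, P₂ = 493/19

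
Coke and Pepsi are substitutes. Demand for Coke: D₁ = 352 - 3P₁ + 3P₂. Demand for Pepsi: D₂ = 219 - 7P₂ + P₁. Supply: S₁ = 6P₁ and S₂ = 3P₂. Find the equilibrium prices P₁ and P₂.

Market 1: 352 - 3P₁ + 3P₂ = 6P₁ → 9P₁ - 3P₂ = 352.
Market 2: 10P₂ - P₁ = 219.
Eliminating P₂: 10×(1) + 3×(2) gives 87P₁ = 4177, so P₁ = 4177/87.
Back-substitute into (2): P₂ = (219 + 1×4177/87) / 10 = 2323/87.

P₁ = 4177/87, P₂ = 2323/87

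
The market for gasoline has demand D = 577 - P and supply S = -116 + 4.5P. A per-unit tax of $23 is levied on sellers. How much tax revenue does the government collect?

Tax revenue = 109342/11

Pre-tax equilibrium: P* = 126, Q* = 451.
Tax on sellers shifts supply to S = -116 + 4.5(P − 23) = -219.5 + 4.5P.
577 - P = -219.5 + 4.5P gives buyer price Pb = 1593/11; sellers receive Ps = 1593/11 − 23 = 1340/11.
New quantity: Q = 577 − 1(1593/11) = 4754/11.
Revenue = 23 × 4754/11 = 109342/11.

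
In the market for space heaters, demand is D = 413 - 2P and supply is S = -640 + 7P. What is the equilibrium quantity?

Q* = 179

Set D = S: 413 - 2P = -640 + 7P.
1053 = 9P, so P* = 117.
Q* = 413 − 2(117) = 179.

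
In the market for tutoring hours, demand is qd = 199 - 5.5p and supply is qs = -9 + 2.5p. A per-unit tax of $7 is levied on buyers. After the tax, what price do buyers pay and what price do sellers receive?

Pre-tax equilibrium: p* = 26, q* = 56.
Tax on buyers shifts demand to qd = 199 − 5.5(p + 7) = 160.5 - 5.5p.
160.5 - 5.5p = -9 + 2.5p gives seller price ps = 21.1875; buyers pay pb = 21.1875 + 7 = 28.1875.
New quantity: q = 199 − 5.5(28.1875) = 43.96875.

Buyers pay $28.1875, sellers receive $21.1875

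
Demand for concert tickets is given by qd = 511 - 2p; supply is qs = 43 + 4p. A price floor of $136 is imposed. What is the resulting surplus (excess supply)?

Surplus = 348

Equilibrium price would be p* = 78, so the floor at 136 binds.
At p = 136: qd = 239, qs = 587.
Surplus = 587 − 239 = 348.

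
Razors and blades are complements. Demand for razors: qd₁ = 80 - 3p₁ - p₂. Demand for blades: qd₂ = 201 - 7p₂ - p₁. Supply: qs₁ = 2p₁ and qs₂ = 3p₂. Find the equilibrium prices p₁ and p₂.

Market 1: 80 - 3p₁ - p₂ = 2p₁ → 5p₁ + p₂ = 80.
Market 2: 10p₂ + p₁ = 201.
Eliminating p₂: 10×(1) − 1×(2) gives 49p₁ = 599, so p₁ = 599/49.
Back-substitute into (2): p₂ = (201 − 1×599/49) / 10 = 925/49.

p₁ = 599/49, p₂ = 925/49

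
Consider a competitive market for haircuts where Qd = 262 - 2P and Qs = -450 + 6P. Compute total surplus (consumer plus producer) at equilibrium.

Total surplus = 2352

Equilibrium: 262 - 2P = -450 + 6P gives P* = 89, Q* = 84.
Demand choke price: P = 131; supply starts at P = 75.
CS = ½(131 − 89)(84) = 1764; PS = ½(89 − 75)(84) = 588.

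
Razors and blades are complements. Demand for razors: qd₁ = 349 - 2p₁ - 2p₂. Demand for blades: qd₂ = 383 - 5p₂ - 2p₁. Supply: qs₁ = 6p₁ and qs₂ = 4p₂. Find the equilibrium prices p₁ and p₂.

Market 1: 349 - 2p₁ - 2p₂ = 6p₁ → 8p₁ + 2p₂ = 349.
Market 2: 9p₂ + 2p₁ = 383.
Eliminating p₂: 9×(1) − 2×(2) gives 68p₁ = 2375, so p₁ = 2375/68.
Back-substitute into (2): p₂ = (383 − 2×2375/68) / 9 = 1183/34.

p₁ = 2375/68, p₂ = 1183/34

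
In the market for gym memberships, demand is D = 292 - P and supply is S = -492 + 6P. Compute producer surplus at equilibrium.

Producer surplus = 2700

Equilibrium: 292 - P = -492 + 6P gives P* = 112, Q* = 180.
Supply starts at P = 82 (where S = 0).
PS = ½(112 − 82)(180) = 2700.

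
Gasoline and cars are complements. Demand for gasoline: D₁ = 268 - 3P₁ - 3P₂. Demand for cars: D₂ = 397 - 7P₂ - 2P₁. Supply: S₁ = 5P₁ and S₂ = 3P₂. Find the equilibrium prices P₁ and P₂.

P₁ = 1489/74, P₂ = 1320/37

Market 1: 268 - 3P₁ - 3P₂ = 5P₁ → 8P₁ + 3P₂ = 268.
Market 2: 10P₂ + 2P₁ = 397.
Eliminating P₂: 10×(1) − 3×(2) gives 74P₁ = 1489, so P₁ = 1489/74.
Back-substitute into (2): P₂ = (397 − 2×1489/74) / 10 = 1320/37.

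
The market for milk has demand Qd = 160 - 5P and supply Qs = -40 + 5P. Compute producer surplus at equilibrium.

Producer surplus = 360

Equilibrium: 160 - 5P = -40 + 5P gives P* = 20, Q* = 60.
Supply starts at P = 8 (where Qs = 0).
PS = ½(20 − 8)(60) = 360.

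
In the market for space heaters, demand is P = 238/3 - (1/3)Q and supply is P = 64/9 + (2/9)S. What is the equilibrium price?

P* = 36

Set the two price expressions equal: 238/3 - (1/3)Q = 64/9 + (2/9)Q.
650/9 = (5/9)Q, so Q* = 130.
P* = 238/3 − (1/3)(130) = 36.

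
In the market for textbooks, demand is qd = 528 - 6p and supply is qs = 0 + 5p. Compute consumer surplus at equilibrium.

Consumer surplus = 4800

Equilibrium: 528 - 6p = 0 + 5p gives p* = 48, q* = 240.
Demand choke price (qd = 0): p = 88.
CS = ½(88 − 48)(240) = 4800.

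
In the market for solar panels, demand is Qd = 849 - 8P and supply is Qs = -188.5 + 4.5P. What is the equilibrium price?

P* = 83

Set Qd = Qs: 849 - 8P = -188.5 + 4.5P.
1037.5 = 12.5P, so P* = 83.
Q* = 849 − 8(83) = 185.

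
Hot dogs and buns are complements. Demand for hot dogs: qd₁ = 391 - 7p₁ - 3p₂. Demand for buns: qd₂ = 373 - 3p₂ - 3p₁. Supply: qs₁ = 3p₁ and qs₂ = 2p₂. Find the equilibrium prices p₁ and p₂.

p₁ = 836/41, p₂ = 2557/41

Market 1: 391 - 7p₁ - 3p₂ = 3p₁ → 10p₁ + 3p₂ = 391.
Market 2: 5p₂ + 3p₁ = 373.
Eliminating p₂: 5×(1) − 3×(2) gives 41p₁ = 836, so p₁ = 836/41.
Back-substitute into (2): p₂ = (373 − 3×836/41) / 5 = 2557/41.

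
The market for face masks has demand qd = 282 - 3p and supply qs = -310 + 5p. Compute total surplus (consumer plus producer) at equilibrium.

Equilibrium: 282 - 3p = -310 + 5p gives p* = 74, q* = 60.
Demand choke price: p = 94; supply starts at p = 62.
CS = ½(94 − 74)(60) = 600; PS = ½(74 − 62)(60) = 360.

Total surplus = 960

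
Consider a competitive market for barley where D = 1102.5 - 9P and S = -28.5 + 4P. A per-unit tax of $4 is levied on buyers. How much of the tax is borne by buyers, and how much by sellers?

Pre-tax equilibrium: P* = 87, Q* = 319.5.
Tax on buyers shifts demand to D = 1102.5 − 9(P + 4) = 1066.5 - 9P.
1066.5 - 9P = -28.5 + 4P gives seller price Ps = 1095/13; buyers pay Pb = 1095/13 + 4 = 1147/13.
New quantity: Q = 1102.5 − 9(1147/13) = 8019/26.
Buyer burden = 1147/13 − 87 = 16/13; seller burden = 87 − 1095/13 = 36/13.

Buyers bear 16/13, sellers bear 36/13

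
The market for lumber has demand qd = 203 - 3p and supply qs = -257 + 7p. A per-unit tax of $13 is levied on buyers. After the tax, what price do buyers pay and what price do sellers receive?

Buyers pay $55.1, sellers receive $42.1

Pre-tax equilibrium: p* = 46, q* = 65.
Tax on buyers shifts demand to qd = 203 − 3(p + 13) = 164 - 3p.
164 - 3p = -257 + 7p gives seller price ps = 42.1; buyers pay pb = 42.1 + 13 = 55.1.
New quantity: q = 203 − 3(55.1) = 37.7.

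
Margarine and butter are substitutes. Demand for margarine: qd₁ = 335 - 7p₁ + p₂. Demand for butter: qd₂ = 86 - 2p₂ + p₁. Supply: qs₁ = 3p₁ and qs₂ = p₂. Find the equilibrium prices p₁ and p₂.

p₁ = 1091/29, p₂ = 1195/29

Market 1: 335 - 7p₁ + p₂ = 3p₁ → 10p₁ - p₂ = 335.
Market 2: 3p₂ - p₁ = 86.
Eliminating p₂: 3×(1) + 1×(2) gives 29p₁ = 1091, so p₁ = 1091/29.
Back-substitute into (2): p₂ = (86 + 1×1091/29) / 3 = 1195/29.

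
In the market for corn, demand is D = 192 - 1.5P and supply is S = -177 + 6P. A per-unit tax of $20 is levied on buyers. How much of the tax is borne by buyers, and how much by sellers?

Buyers bear $16, sellers bear $4

Pre-tax equilibrium: P* = 49.2, Q* = 118.2.
Tax on buyers shifts demand to D = 192 − 1.5(P + 20) = 162 - 1.5P.
162 - 1.5P = -177 + 6P gives seller price Ps = 45.2; buyers pay Pb = 45.2 + 20 = 65.2.
New quantity: Q = 192 − 1.5(65.2) = 94.2.
Buyer burden = 65.2 − 49.2 = 16; seller burden = 49.2 − 45.2 = 4.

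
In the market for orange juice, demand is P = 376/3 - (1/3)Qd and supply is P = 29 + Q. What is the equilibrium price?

Set the two price expressions equal: 376/3 - (1/3)Q = 29 + Q.
289/3 = (4/3)Q, so Q* = 72.25.
P* = 376/3 − (1/3)(72.25) = 101.25.

P* = 101.25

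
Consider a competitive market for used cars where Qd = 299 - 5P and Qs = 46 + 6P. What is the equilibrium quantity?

Set Qd = Qs: 299 - 5P = 46 + 6P.
253 = 11P, so P* = 23.
Q* = 299 − 5(23) = 184.

Q* = 184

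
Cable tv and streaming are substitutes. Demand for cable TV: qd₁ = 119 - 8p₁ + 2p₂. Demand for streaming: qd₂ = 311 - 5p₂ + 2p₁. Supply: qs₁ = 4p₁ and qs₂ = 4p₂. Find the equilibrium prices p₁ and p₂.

p₁ = 1693/104, p₂ = 1985/52

Market 1: 119 - 8p₁ + 2p₂ = 4p₁ → 12p₁ - 2p₂ = 119.
Market 2: 9p₂ - 2p₁ = 311.
Eliminating p₂: 9×(1) + 2×(2) gives 104p₁ = 1693, so p₁ = 1693/104.
Back-substitute into (2): p₂ = (311 + 2×1693/104) / 9 = 1985/52.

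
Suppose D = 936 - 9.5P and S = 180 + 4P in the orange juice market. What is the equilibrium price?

P* = 56

Set D = S: 936 - 9.5P = 180 + 4P.
756 = 13.5P, so P* = 56.
Q* = 936 − 9.5(56) = 404.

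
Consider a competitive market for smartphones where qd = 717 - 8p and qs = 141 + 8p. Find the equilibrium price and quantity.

p* = 36, q* = 429

Set qd = qs: 717 - 8p = 141 + 8p.
576 = 16p, so p* = 36.
q* = 717 − 8(36) = 429.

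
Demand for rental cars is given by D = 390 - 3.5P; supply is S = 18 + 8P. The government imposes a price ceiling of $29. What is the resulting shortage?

Shortage = 38.5

Equilibrium price would be P* = 744/23, so the ceiling at 29 binds.
At P = 29: D = 390 − 3.5(29) = 288.5, S = 18 + 8(29) = 250.
Shortage = 288.5 − 250 = 38.5.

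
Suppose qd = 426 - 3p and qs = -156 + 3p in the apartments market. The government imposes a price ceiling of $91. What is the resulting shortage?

Shortage = 36

Equilibrium price would be p* = 97, so the ceiling at 91 binds.
At p = 91: qd = 426 − 3(91) = 153, qs = -156 + 3(91) = 117.
Shortage = 153 − 117 = 36.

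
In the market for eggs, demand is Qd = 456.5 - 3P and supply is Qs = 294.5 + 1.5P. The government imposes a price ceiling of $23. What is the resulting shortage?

Equilibrium price would be P* = 36, so the ceiling at 23 binds.
At P = 23: Qd = 456.5 − 3(23) = 387.5, Qs = 294.5 + 1.5(23) = 329.
Shortage = 387.5 − 329 = 58.5.

Shortage = 58.5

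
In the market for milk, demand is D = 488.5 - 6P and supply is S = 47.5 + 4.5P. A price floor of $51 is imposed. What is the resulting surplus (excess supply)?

Surplus = 94.5

Equilibrium price would be P* = 42, so the floor at 51 binds.
At P = 51: D = 182.5, S = 277.
Surplus = 277 − 182.5 = 94.5.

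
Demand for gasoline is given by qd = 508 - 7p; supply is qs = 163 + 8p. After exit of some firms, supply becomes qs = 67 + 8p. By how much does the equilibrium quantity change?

Original equilibrium: p* = 23, q* = 347.
New equilibrium: 508 - 7p = 67 + 8p, so 441 = 15p and p' = 29.4; q' = 508 − 7(29.4) = 302.2.
Change in quantity: 302.2 − 347 = -44.8.

Δq = -44.8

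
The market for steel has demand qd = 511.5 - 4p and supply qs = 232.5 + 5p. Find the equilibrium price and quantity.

Set qd = qs: 511.5 - 4p = 232.5 + 5p.
279 = 9p, so p* = 31.
q* = 511.5 − 4(31) = 387.5.

p* = 31, q* = 387.5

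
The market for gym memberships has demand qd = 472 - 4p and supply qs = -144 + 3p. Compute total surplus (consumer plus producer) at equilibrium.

Total surplus = 4200

Equilibrium: 472 - 4p = -144 + 3p gives p* = 88, q* = 120.
Demand choke price: p = 118; supply starts at p = 48.
CS = ½(118 − 88)(120) = 1800; PS = ½(88 − 48)(120) = 2400.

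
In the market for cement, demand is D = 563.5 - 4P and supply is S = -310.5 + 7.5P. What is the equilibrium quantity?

Q* = 259.5

Set D = S: 563.5 - 4P = -310.5 + 7.5P.
874 = 11.5P, so P* = 76.
Q* = 563.5 − 4(76) = 259.5.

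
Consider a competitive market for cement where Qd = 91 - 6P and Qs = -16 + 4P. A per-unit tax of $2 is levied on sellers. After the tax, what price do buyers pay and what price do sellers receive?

Buyers pay $11.5, sellers receive $9.5

Pre-tax equilibrium: P* = 10.7, Q* = 26.8.
Tax on sellers shifts supply to Qs = -16 + 4(P − 2) = -24 + 4P.
91 - 6P = -24 + 4P gives buyer price Pb = 11.5; sellers receive Ps = 11.5 − 2 = 9.5.
New quantity: Q = 91 − 6(11.5) = 22.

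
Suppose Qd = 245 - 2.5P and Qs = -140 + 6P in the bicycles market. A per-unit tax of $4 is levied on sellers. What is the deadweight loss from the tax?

Pre-tax equilibrium: P* = 770/17, Q* = 2240/17.
Tax on sellers shifts supply to Qs = -140 + 6(P − 4) = -164 + 6P.
245 - 2.5P = -164 + 6P gives buyer price Pb = 818/17; sellers receive Ps = 818/17 − 4 = 750/17.
New quantity: Q = 245 − 2.5(818/17) = 2120/17.
DWL = ½ × 4 × (2240/17 − 2120/17) = 240/17.

Deadweight loss = 240/17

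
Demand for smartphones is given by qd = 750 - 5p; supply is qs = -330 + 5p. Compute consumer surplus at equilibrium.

Consumer surplus = 4410

Equilibrium: 750 - 5p = -330 + 5p gives p* = 108, q* = 210.
Demand choke price (qd = 0): p = 150.
CS = ½(150 − 108)(210) = 4410.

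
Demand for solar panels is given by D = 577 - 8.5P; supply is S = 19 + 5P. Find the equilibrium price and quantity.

Set D = S: 577 - 8.5P = 19 + 5P.
558 = 13.5P, so P* = 124/3.
Q* = 577 − 8.5(124/3) = 677/3.

P* = 124/3, Q* = 677/3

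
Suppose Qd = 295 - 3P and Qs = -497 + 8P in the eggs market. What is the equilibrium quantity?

Q* = 79

Set Qd = Qs: 295 - 3P = -497 + 8P.
792 = 11P, so P* = 72.
Q* = 295 − 3(72) = 79.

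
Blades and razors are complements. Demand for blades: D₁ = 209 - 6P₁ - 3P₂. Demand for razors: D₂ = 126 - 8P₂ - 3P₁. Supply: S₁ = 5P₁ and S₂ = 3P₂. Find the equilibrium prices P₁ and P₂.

P₁ = 1921/112, P₂ = 759/112

Market 1: 209 - 6P₁ - 3P₂ = 5P₁ → 11P₁ + 3P₂ = 209.
Market 2: 11P₂ + 3P₁ = 126.
Eliminating P₂: 11×(1) − 3×(2) gives 112P₁ = 1921, so P₁ = 1921/112.
Back-substitute into (2): P₂ = (126 − 3×1921/112) / 11 = 759/112.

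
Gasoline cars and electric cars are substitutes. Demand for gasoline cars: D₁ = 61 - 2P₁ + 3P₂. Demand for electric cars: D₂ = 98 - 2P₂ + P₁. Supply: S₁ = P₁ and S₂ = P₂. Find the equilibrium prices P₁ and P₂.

P₁ = 79.5, P₂ = 355/6

Market 1: 61 - 2P₁ + 3P₂ = P₁ → 3P₁ - 3P₂ = 61.
Market 2: 3P₂ - P₁ = 98.
Eliminating P₂: 3×(1) + 3×(2) gives 6P₁ = 477, so P₁ = 79.5.
Back-substitute into (2): P₂ = (98 + 1×79.5) / 3 = 355/6.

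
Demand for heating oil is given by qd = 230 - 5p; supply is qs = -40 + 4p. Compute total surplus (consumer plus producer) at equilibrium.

Total surplus = 1440

Equilibrium: 230 - 5p = -40 + 4p gives p* = 30, q* = 80.
Demand choke price: p = 46; supply starts at p = 10.
CS = ½(46 − 30)(80) = 640; PS = ½(30 − 10)(80) = 800.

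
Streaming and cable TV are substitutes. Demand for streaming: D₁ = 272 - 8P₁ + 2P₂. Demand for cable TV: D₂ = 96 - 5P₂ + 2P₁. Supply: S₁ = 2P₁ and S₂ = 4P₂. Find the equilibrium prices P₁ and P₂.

P₁ = 1320/43, P₂ = 752/43

Market 1: 272 - 8P₁ + 2P₂ = 2P₁ → 10P₁ - 2P₂ = 272.
Market 2: 9P₂ - 2P₁ = 96.
Eliminating P₂: 9×(1) + 2×(2) gives 86P₁ = 2640, so P₁ = 1320/43.
Back-substitute into (2): P₂ = (96 + 2×1320/43) / 9 = 752/43.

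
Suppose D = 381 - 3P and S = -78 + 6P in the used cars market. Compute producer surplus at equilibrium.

Producer surplus = 4332

Equilibrium: 381 - 3P = -78 + 6P gives P* = 51, Q* = 228.
Supply starts at P = 13 (where S = 0).
PS = ½(51 − 13)(228) = 4332.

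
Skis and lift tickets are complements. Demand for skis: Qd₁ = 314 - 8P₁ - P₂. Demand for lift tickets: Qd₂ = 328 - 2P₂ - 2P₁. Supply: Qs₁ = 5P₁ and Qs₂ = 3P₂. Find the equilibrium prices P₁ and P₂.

P₁ = 138/7, P₂ = 404/7

Market 1: 314 - 8P₁ - P₂ = 5P₁ → 13P₁ + P₂ = 314.
Market 2: 5P₂ + 2P₁ = 328.
Eliminating P₂: 5×(1) − 1×(2) gives 63P₁ = 1242, so P₁ = 138/7.
Back-substitute into (2): P₂ = (328 − 2×138/7) / 5 = 404/7.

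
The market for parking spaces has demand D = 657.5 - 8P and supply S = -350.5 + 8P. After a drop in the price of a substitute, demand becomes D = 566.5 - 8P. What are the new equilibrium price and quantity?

Original equilibrium: P* = 63, Q* = 153.5.
New equilibrium: 566.5 - 8P = -350.5 + 8P, so 917 = 16P and P' = 57.3125; Q' = 566.5 − 8(57.3125) = 108.

P' = 57.3125, Q' = 108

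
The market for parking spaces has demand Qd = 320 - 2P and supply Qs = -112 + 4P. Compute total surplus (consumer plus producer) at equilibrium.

Total surplus = 11616

Equilibrium: 320 - 2P = -112 + 4P gives P* = 72, Q* = 176.
Demand choke price: P = 160; supply starts at P = 28.
CS = ½(160 − 72)(176) = 7744; PS = ½(72 − 28)(176) = 3872.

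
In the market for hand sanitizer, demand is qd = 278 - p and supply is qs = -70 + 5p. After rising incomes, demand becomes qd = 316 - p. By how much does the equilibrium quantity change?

Original equilibrium: p* = 58, q* = 220.
New equilibrium: 316 - p = -70 + 5p, so 386 = 6p and p' = 193/3; q' = 316 − 1(193/3) = 755/3.
Change in quantity: 755/3 − 220 = 95/3.

Δq = 95/3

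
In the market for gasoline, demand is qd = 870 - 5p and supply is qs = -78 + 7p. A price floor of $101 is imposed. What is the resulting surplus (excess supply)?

Surplus = 264

Equilibrium price would be p* = 79, so the floor at 101 binds.
At p = 101: qd = 365, qs = 629.
Surplus = 629 − 365 = 264.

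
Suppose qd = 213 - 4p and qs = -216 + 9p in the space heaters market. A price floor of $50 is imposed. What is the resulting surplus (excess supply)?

Equilibrium price would be p* = 33, so the floor at 50 binds.
At p = 50: qd = 13, qs = 234.
Surplus = 234 − 13 = 221.

Surplus = 221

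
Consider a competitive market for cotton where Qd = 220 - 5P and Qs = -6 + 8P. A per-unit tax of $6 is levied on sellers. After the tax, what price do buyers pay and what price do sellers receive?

Pre-tax equilibrium: P* = 226/13, Q* = 1730/13.
Tax on sellers shifts supply to Qs = -6 + 8(P − 6) = -54 + 8P.
220 - 5P = -54 + 8P gives buyer price Pb = 274/13; sellers receive Ps = 274/13 − 6 = 196/13.
New quantity: Q = 220 − 5(274/13) = 1490/13.

Buyers pay 274/13, sellers receive 196/13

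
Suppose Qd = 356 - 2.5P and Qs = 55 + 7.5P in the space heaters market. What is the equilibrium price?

Set Qd = Qs: 356 - 2.5P = 55 + 7.5P.
301 = 10P, so P* = 30.1.
Q* = 356 − 2.5(30.1) = 280.75.

P* = 30.1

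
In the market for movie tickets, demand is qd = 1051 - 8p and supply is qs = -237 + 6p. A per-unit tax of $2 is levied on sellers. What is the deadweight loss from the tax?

Deadweight loss = 48/7

Pre-tax equilibrium: p* = 92, q* = 315.
Tax on sellers shifts supply to qs = -237 + 6(p − 2) = -249 + 6p.
1051 - 8p = -249 + 6p gives buyer price pb = 650/7; sellers receive ps = 650/7 − 2 = 636/7.
New quantity: q = 1051 − 8(650/7) = 2157/7.
DWL = ½ × 2 × (315 − 2157/7) = 48/7.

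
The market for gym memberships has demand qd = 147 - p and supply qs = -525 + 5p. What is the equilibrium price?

p* = 112

Set qd = qs: 147 - p = -525 + 5p.
672 = 6p, so p* = 112.
q* = 147 − 1(112) = 35.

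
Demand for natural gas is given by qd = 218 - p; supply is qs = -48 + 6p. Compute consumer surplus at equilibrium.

Equilibrium: 218 - p = -48 + 6p gives p* = 38, q* = 180.
Demand choke price (qd = 0): p = 218.
CS = ½(218 − 38)(180) = 16200.

Consumer surplus = 16200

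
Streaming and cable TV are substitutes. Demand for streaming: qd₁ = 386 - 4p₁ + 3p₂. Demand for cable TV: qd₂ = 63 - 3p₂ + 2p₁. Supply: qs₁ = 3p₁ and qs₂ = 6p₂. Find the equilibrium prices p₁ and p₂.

Market 1: 386 - 4p₁ + 3p₂ = 3p₁ → 7p₁ - 3p₂ = 386.
Market 2: 9p₂ - 2p₁ = 63.
Eliminating p₂: 9×(1) + 3×(2) gives 57p₁ = 3663, so p₁ = 1221/19.
Back-substitute into (2): p₂ = (63 + 2×1221/19) / 9 = 1213/57.

p₁ = 1221/19, p₂ = 1213/57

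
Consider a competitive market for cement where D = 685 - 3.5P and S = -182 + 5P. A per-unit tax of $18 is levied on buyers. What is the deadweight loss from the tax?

Pre-tax equilibrium: P* = 102, Q* = 328.
Tax on buyers shifts demand to D = 685 − 3.5(P + 18) = 622 - 3.5P.
622 - 3.5P = -182 + 5P gives seller price Ps = 1608/17; buyers pay Pb = 1608/17 + 18 = 1914/17.
New quantity: Q = 685 − 3.5(1914/17) = 4946/17.
DWL = ½ × 18 × (328 − 4946/17) = 5670/17.

Deadweight loss = 5670/17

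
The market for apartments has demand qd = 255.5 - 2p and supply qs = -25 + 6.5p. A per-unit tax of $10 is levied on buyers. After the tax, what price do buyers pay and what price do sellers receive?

Pre-tax equilibrium: p* = 33, q* = 189.5.
Tax on buyers shifts demand to qd = 255.5 − 2(p + 10) = 235.5 - 2p.
235.5 - 2p = -25 + 6.5p gives seller price ps = 521/17; buyers pay pb = 521/17 + 10 = 691/17.
New quantity: q = 255.5 − 2(691/17) = 5923/34.

Buyers pay 691/17, sellers receive 521/17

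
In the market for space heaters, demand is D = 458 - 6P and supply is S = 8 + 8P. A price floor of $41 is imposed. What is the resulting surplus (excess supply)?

Surplus = 124

Equilibrium price would be P* = 225/7, so the floor at 41 binds.
At P = 41: D = 212, S = 336.
Surplus = 336 − 212 = 124.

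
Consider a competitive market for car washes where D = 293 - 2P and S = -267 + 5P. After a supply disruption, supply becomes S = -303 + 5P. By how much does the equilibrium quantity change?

ΔQ = -72/7

Original equilibrium: P* = 80, Q* = 133.
New equilibrium: 293 - 2P = -303 + 5P, so 596 = 7P and P' = 596/7; Q' = 293 − 2(596/7) = 859/7.
Change in quantity: 859/7 − 133 = -72/7.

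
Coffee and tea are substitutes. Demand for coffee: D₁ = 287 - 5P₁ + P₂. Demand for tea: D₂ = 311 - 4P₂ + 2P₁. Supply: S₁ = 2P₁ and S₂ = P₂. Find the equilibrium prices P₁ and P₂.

Market 1: 287 - 5P₁ + P₂ = 2P₁ → 7P₁ - P₂ = 287.
Market 2: 5P₂ - 2P₁ = 311.
Eliminating P₂: 5×(1) + 1×(2) gives 33P₁ = 1746, so P₁ = 582/11.
Back-substitute into (2): P₂ = (311 + 2×582/11) / 5 = 917/11.

P₁ = 582/11, P₂ = 917/11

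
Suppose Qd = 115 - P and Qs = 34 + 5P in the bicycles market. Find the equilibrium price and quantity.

Set Qd = Qs: 115 - P = 34 + 5P.
81 = 6P, so P* = 13.5.
Q* = 115 − 1(13.5) = 101.5.

P* = 13.5, Q* = 101.5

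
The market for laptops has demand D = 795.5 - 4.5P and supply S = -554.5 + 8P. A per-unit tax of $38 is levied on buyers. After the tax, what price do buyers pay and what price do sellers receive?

Pre-tax equilibrium: P* = 108, Q* = 309.5.
Tax on buyers shifts demand to D = 795.5 − 4.5(P + 38) = 624.5 - 4.5P.
624.5 - 4.5P = -554.5 + 8P gives seller price Ps = 94.32; buyers pay Pb = 94.32 + 38 = 132.32.
New quantity: Q = 795.5 − 4.5(132.32) = 200.06.

Buyers pay $132.32, sellers receive $94.32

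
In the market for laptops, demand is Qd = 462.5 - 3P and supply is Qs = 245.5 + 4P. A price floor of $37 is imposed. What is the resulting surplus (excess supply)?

Surplus = 42

Equilibrium price would be P* = 31, so the floor at 37 binds.
At P = 37: Qd = 351.5, Qs = 393.5.
Surplus = 393.5 − 351.5 = 42.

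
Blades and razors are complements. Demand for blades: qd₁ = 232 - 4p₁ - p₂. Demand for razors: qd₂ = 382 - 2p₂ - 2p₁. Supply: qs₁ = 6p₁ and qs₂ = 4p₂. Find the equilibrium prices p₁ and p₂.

Market 1: 232 - 4p₁ - p₂ = 6p₁ → 10p₁ + p₂ = 232.
Market 2: 6p₂ + 2p₁ = 382.
Eliminating p₂: 6×(1) − 1×(2) gives 58p₁ = 1010, so p₁ = 505/29.
Back-substitute into (2): p₂ = (382 − 2×505/29) / 6 = 1678/29.

p₁ = 505/29, p₂ = 1678/29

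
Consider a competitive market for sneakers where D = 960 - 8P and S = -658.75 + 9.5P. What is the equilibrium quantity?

Q* = 220

Set D = S: 960 - 8P = -658.75 + 9.5P.
1618.75 = 17.5P, so P* = 92.5.
Q* = 960 − 8(92.5) = 220.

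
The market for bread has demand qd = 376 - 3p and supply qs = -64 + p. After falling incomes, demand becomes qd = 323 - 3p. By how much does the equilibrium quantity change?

Original equilibrium: p* = 110, q* = 46.
New equilibrium: 323 - 3p = -64 + p, so 387 = 4p and p' = 96.75; q' = 323 − 3(96.75) = 32.75.
Change in quantity: 32.75 − 46 = -13.25.

Δq = -13.25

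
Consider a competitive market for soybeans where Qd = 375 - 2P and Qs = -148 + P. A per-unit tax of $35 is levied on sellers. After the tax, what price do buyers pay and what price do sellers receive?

Pre-tax equilibrium: P* = 523/3, Q* = 79/3.
Tax on sellers shifts supply to Qs = -148 + 1(P − 35) = -183 + P.
375 - 2P = -183 + P gives buyer price Pb = 186; sellers receive Ps = 186 − 35 = 151.
New quantity: Q = 375 − 2(186) = 3.

Buyers pay $186, sellers receive $151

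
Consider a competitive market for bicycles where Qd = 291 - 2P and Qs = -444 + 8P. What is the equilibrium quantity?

Set Qd = Qs: 291 - 2P = -444 + 8P.
735 = 10P, so P* = 73.5.
Q* = 291 − 2(73.5) = 144.

Q* = 144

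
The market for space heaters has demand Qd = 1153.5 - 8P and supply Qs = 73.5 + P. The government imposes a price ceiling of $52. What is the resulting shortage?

Equilibrium price would be P* = 120, so the ceiling at 52 binds.
At P = 52: Qd = 1153.5 − 8(52) = 737.5, Qs = 73.5 + 1(52) = 125.5.
Shortage = 737.5 − 125.5 = 612.

Shortage = 612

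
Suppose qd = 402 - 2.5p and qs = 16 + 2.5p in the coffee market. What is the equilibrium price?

p* = 77.2

Set qd = qs: 402 - 2.5p = 16 + 2.5p.
386 = 5p, so p* = 77.2.
q* = 402 − 2.5(77.2) = 209.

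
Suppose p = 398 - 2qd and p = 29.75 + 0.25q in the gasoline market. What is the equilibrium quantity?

Set the two price expressions equal: 398 - 2q = 29.75 + 0.25q.
368.25 = 2.25q, so q* = 491/3.
p* = 398 − (2)(491/3) = 212/3.

q* = 491/3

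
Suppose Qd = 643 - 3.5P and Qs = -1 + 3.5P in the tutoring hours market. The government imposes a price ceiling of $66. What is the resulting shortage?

Equilibrium price would be P* = 92, so the ceiling at 66 binds.
At P = 66: Qd = 643 − 3.5(66) = 412, Qs = -1 + 3.5(66) = 230.
Shortage = 412 − 230 = 182.

Shortage = 182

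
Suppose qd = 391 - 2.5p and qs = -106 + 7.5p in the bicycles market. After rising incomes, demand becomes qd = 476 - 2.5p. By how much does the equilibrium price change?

Original equilibrium: p* = 49.7, q* = 266.75.
New equilibrium: 476 - 2.5p = -106 + 7.5p, so 582 = 10p and p' = 58.2; q' = 476 − 2.5(58.2) = 330.5.
Change in price: 58.2 − 49.7 = 8.5.

Δp = 8.5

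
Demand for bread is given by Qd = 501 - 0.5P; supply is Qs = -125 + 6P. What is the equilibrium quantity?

Set Qd = Qs: 501 - 0.5P = -125 + 6P.
626 = 6.5P, so P* = 1252/13.
Q* = 501 − 0.5(1252/13) = 5887/13.

Q* = 5887/13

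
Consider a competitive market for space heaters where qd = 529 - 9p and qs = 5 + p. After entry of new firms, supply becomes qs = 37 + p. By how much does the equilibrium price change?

Δp = -3.2

Original equilibrium: p* = 52.4, q* = 57.4.
New equilibrium: 529 - 9p = 37 + p, so 492 = 10p and p' = 49.2; q' = 529 − 9(49.2) = 86.2.
Change in price: 49.2 − 52.4 = -3.2.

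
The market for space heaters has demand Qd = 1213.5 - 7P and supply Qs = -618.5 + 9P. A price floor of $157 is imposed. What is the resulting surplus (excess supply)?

Equilibrium price would be P* = 114.5, so the floor at 157 binds.
At P = 157: Qd = 114.5, Qs = 794.5.
Surplus = 794.5 − 114.5 = 680.

Surplus = 680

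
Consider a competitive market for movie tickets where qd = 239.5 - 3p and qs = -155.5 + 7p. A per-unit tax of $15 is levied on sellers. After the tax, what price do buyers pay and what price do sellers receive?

Pre-tax equilibrium: p* = 39.5, q* = 121.
Tax on sellers shifts supply to qs = -155.5 + 7(p − 15) = -260.5 + 7p.
239.5 - 3p = -260.5 + 7p gives buyer price pb = 50; sellers receive ps = 50 − 15 = 35.
New quantity: q = 239.5 − 3(50) = 89.5.

Buyers pay $50, sellers receive $35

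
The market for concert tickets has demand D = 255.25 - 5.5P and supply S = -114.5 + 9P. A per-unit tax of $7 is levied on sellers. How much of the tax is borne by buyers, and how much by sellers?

Pre-tax equilibrium: P* = 25.5, Q* = 115.
Tax on sellers shifts supply to S = -114.5 + 9(P − 7) = -177.5 + 9P.
255.25 - 5.5P = -177.5 + 9P gives buyer price Pb = 1731/58; sellers receive Ps = 1731/58 − 7 = 1325/58.
New quantity: Q = 255.25 − 5.5(1731/58) = 2642/29.
Buyer burden = 1731/58 − 25.5 = 126/29; seller burden = 25.5 − 1325/58 = 77/29.

Buyers bear 126/29, sellers bear 77/29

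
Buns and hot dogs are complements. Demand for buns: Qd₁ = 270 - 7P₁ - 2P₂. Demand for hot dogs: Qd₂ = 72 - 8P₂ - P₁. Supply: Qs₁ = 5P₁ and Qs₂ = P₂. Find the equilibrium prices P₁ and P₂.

P₁ = 1143/53, P₂ = 297/53

Market 1: 270 - 7P₁ - 2P₂ = 5P₁ → 12P₁ + 2P₂ = 270.
Market 2: 9P₂ + P₁ = 72.
Eliminating P₂: 9×(1) − 2×(2) gives 106P₁ = 2286, so P₁ = 1143/53.
Back-substitute into (2): P₂ = (72 − 1×1143/53) / 9 = 297/53.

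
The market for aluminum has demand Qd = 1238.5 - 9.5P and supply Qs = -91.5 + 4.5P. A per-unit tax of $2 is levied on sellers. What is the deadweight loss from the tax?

Pre-tax equilibrium: P* = 95, Q* = 336.
Tax on sellers shifts supply to Qs = -91.5 + 4.5(P − 2) = -100.5 + 4.5P.
1238.5 - 9.5P = -100.5 + 4.5P gives buyer price Pb = 1339/14; sellers receive Ps = 1339/14 − 2 = 1311/14.
New quantity: Q = 1238.5 − 9.5(1339/14) = 9237/28.
DWL = ½ × 2 × (336 − 9237/28) = 171/28.

Deadweight loss = 171/28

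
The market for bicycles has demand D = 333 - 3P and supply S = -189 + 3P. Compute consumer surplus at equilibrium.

Consumer surplus = 864

Equilibrium: 333 - 3P = -189 + 3P gives P* = 87, Q* = 72.
Demand choke price (D = 0): P = 111.
CS = ½(111 − 87)(72) = 864.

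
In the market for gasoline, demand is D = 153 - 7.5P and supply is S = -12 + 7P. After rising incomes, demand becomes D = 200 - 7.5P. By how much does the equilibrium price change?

ΔP = 94/29

Original equilibrium: P* = 330/29, Q* = 1962/29.
New equilibrium: 200 - 7.5P = -12 + 7P, so 212 = 14.5P and P' = 424/29; Q' = 200 − 7.5(424/29) = 2620/29.
Change in price: 424/29 − 330/29 = 94/29.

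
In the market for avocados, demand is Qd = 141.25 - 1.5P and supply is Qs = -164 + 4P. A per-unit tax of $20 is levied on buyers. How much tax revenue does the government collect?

Pre-tax equilibrium: P* = 55.5, Q* = 58.
Tax on buyers shifts demand to Qd = 141.25 − 1.5(P + 20) = 111.25 - 1.5P.
111.25 - 1.5P = -164 + 4P gives seller price Ps = 1101/22; buyers pay Pb = 1101/22 + 20 = 1541/22.
New quantity: Q = 141.25 − 1.5(1541/22) = 398/11.
Revenue = 20 × 398/11 = 7960/11.

Tax revenue = 7960/11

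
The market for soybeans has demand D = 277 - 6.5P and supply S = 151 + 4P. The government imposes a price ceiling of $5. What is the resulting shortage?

Equilibrium price would be P* = 12, so the ceiling at 5 binds.
At P = 5: D = 277 − 6.5(5) = 244.5, S = 151 + 4(5) = 171.
Shortage = 244.5 − 171 = 73.5.

Shortage = 73.5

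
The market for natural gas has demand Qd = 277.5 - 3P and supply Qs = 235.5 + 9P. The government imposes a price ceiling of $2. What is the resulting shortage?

Shortage = 18

Equilibrium price would be P* = 3.5, so the ceiling at 2 binds.
At P = 2: Qd = 277.5 − 3(2) = 271.5, Qs = 235.5 + 9(2) = 253.5.
Shortage = 271.5 − 253.5 = 18.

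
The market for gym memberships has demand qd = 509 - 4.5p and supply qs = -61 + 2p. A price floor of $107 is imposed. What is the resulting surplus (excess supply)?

Surplus = 125.5

Equilibrium price would be p* = 1140/13, so the floor at 107 binds.
At p = 107: qd = 27.5, qs = 153.
Surplus = 153 − 27.5 = 125.5.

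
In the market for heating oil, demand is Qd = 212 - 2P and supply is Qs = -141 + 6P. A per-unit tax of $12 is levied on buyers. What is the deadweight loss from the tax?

Pre-tax equilibrium: P* = 44.125, Q* = 123.75.
Tax on buyers shifts demand to Qd = 212 − 2(P + 12) = 188 - 2P.
188 - 2P = -141 + 6P gives seller price Ps = 41.125; buyers pay Pb = 41.125 + 12 = 53.125.
New quantity: Q = 212 − 2(53.125) = 105.75.
DWL = ½ × 12 × (123.75 − 105.75) = 108.

Deadweight loss = 108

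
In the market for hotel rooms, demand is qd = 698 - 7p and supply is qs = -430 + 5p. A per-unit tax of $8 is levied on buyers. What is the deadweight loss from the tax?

Deadweight loss = 280/3

Pre-tax equilibrium: p* = 94, q* = 40.
Tax on buyers shifts demand to qd = 698 − 7(p + 8) = 642 - 7p.
642 - 7p = -430 + 5p gives seller price ps = 268/3; buyers pay pb = 268/3 + 8 = 292/3.
New quantity: q = 698 − 7(292/3) = 50/3.
DWL = ½ × 8 × (40 − 50/3) = 280/3.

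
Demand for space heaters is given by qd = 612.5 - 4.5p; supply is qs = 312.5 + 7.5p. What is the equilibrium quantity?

q* = 500

Set qd = qs: 612.5 - 4.5p = 312.5 + 7.5p.
300 = 12p, so p* = 25.
q* = 612.5 − 4.5(25) = 500.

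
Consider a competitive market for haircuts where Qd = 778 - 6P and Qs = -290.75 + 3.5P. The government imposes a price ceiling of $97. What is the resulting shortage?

Shortage = 147.25

Equilibrium price would be P* = 112.5, so the ceiling at 97 binds.
At P = 97: Qd = 778 − 6(97) = 196, Qs = -290.75 + 3.5(97) = 48.75.
Shortage = 196 − 48.75 = 147.25.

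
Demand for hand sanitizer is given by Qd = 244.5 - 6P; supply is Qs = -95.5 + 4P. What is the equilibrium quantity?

Set Qd = Qs: 244.5 - 6P = -95.5 + 4P.
340 = 10P, so P* = 34.
Q* = 244.5 − 6(34) = 40.5.

Q* = 40.5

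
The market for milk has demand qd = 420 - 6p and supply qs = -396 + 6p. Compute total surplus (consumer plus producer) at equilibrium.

Total surplus = 24

Equilibrium: 420 - 6p = -396 + 6p gives p* = 68, q* = 12.
Demand choke price: p = 70; supply starts at p = 66.
CS = ½(70 − 68)(12) = 12; PS = ½(68 − 66)(12) = 12.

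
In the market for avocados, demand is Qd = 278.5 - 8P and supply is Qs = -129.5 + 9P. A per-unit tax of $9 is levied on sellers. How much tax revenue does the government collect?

Tax revenue = 14805/34

Pre-tax equilibrium: P* = 24, Q* = 86.5.
Tax on sellers shifts supply to Qs = -129.5 + 9(P − 9) = -210.5 + 9P.
278.5 - 8P = -210.5 + 9P gives buyer price Pb = 489/17; sellers receive Ps = 489/17 − 9 = 336/17.
New quantity: Q = 278.5 − 8(489/17) = 1645/34.
Revenue = 9 × 1645/34 = 14805/34.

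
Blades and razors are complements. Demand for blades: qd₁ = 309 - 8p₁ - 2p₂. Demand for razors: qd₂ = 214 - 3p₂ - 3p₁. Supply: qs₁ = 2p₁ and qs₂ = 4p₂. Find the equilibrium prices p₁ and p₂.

Market 1: 309 - 8p₁ - 2p₂ = 2p₁ → 10p₁ + 2p₂ = 309.
Market 2: 7p₂ + 3p₁ = 214.
Eliminating p₂: 7×(1) − 2×(2) gives 64p₁ = 1735, so p₁ = 27.109375.
Back-substitute into (2): p₂ = (214 − 3×27.109375) / 7 = 18.953125.

p₁ = 27.109375, p₂ = 18.953125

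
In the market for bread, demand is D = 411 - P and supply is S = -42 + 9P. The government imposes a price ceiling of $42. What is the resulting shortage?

Equilibrium price would be P* = 45.3, so the ceiling at 42 binds.
At P = 42: D = 411 − 1(42) = 369, S = -42 + 9(42) = 336.
Shortage = 369 − 336 = 33.

Shortage = 33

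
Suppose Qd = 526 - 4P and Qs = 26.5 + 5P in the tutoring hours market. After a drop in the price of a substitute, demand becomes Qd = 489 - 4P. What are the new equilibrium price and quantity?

Original equilibrium: P* = 55.5, Q* = 304.
New equilibrium: 489 - 4P = 26.5 + 5P, so 462.5 = 9P and P' = 925/18; Q' = 489 − 4(925/18) = 2551/9.

P' = 925/18, Q' = 2551/9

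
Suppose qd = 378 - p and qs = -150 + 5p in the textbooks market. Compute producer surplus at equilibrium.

Equilibrium: 378 - p = -150 + 5p gives p* = 88, q* = 290.
Supply starts at p = 30 (where qs = 0).
PS = ½(88 − 30)(290) = 8410.

Producer surplus = 8410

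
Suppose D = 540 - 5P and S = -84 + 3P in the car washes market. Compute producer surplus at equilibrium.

Producer surplus = 3750

Equilibrium: 540 - 5P = -84 + 3P gives P* = 78, Q* = 150.
Supply starts at P = 28 (where S = 0).
PS = ½(78 − 28)(150) = 3750.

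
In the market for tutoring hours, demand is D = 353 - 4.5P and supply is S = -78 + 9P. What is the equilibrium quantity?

Q* = 628/3

Set D = S: 353 - 4.5P = -78 + 9P.
431 = 13.5P, so P* = 862/27.
Q* = 353 − 4.5(862/27) = 628/3.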